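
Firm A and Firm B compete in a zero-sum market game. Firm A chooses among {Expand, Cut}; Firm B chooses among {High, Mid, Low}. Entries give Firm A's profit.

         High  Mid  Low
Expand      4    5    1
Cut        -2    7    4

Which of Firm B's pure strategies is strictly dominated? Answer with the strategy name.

High holds Firm A's payoff strictly below Mid in every row: 4 < 5, -2 < 7.
So Mid is strictly dominated for Firm B.

Mid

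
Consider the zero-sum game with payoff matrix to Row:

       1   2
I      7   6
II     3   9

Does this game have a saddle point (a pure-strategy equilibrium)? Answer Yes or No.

Row minima: I → 6, II → 3; maximin = 6.
Column maxima: 1 → 7, 2 → 9; minimax = 7.
6 ≠ 7, so no pure-strategy equilibrium exists.

No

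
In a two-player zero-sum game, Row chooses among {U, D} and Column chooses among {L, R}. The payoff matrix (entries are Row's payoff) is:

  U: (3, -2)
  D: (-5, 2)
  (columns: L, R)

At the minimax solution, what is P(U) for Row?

7/12

Row minima: U → -2, D → -5; maximin = -2.
Column maxima: L → 3, R → 2; minimax = 2.
-2 ≠ 2, so there is no saddle point; optimal play is mixed.
Let Row play U with probability p. Expected payoff against L: 3p + (-5)(1−p) = 8p − 5; against R: (-2)p + 2(1−p) = −4p + 2.
Setting these equal: 8p − 5 = −4p + 2 ⇒ 12p = 7 ⇒ p = 7/12, and the value is (8)·(7/12) − 5 = -1/3.
For Column: with q = P(L), equating U's and D's payoffs gives 5q − 2 = −7q + 2 ⇒ q = 1/3.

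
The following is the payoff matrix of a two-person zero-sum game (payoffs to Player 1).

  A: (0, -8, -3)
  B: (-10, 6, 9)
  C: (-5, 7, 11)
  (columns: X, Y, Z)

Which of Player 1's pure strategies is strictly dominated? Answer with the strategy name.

B

C gives a strictly higher payoff than B against every column: -5 > -10, 7 > 6, 11 > 9.
So B is strictly dominated and Player 1 never plays it.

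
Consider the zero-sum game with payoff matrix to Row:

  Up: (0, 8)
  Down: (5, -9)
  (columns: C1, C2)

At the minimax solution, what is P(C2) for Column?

Row minima: Up → 0, Down → -9; maximin = 0.
Column maxima: C1 → 5, C2 → 8; minimax = 5.
0 ≠ 5, so there is no saddle point; optimal play is mixed.
Let Row play Up with probability p. Expected payoff against C1: 0p + 5(1−p) = −5p + 5; against C2: 8p + (-9)(1−p) = 17p − 9.
Setting these equal: −5p + 5 = 17p − 9 ⇒ −22p = -14 ⇒ p = 7/11, and the value is (-5)·(7/11) + 5 = 20/11.
For Column: with q = P(C1), equating Up's and Down's payoffs gives −8q + 8 = 14q − 9 ⇒ q = 17/22.

5/22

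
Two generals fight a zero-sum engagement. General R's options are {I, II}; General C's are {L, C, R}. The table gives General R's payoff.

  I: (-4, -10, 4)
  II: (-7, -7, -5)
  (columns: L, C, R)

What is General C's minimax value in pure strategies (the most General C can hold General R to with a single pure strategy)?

-7

Column maxima: L → -4, C → -7, R → 4.
The smallest of these is -7.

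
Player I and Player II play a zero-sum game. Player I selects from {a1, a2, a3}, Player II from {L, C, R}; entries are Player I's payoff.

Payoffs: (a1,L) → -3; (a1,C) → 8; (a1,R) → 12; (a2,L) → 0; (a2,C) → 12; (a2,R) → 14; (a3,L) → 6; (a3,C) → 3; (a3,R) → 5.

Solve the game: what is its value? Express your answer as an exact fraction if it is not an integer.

24/5

Row minima: a1 → -3, a2 → 0, a3 → 3; maximin = 3.
Column maxima: L → 6, C → 12, R → 14; minimax = 6.
3 ≠ 6, so there is no saddle point; optimal play is mixed.
a1 is strictly dominated by a2, so Player I never plays it.
R is strictly dominated by C (it gives Player I strictly more in every row), so Player II never plays it.
On the remaining 2×2 (a2, a3 vs L, C):
Let Player I play a2 with probability p. Expected payoff against L: 0p + 6(1−p) = −6p + 6; against C: 12p + 3(1−p) = 9p + 3.
Setting these equal: −6p + 6 = 9p + 3 ⇒ −15p = -3 ⇒ p = 1/5, and the value is (-6)·(1/5) + 6 = 24/5.
For Player II: with q = P(L), equating a2's and a3's payoffs gives −12q + 12 = 3q + 3 ⇒ q = 3/5.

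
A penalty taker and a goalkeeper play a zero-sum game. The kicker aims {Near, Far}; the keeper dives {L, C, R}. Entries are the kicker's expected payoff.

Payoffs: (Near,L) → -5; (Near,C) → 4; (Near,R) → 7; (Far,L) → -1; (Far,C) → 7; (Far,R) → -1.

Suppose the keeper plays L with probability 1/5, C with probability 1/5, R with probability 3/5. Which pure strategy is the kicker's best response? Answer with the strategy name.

Expected payoff of Near: (1/5)·(-5) + (1/5)·4 + (3/5)·7 = 4.
Expected payoff of Far: (1/5)·(-1) + (1/5)·7 + (3/5)·(-1) = 3/5.
The largest is 4, so the kicker's best response is Near.

Near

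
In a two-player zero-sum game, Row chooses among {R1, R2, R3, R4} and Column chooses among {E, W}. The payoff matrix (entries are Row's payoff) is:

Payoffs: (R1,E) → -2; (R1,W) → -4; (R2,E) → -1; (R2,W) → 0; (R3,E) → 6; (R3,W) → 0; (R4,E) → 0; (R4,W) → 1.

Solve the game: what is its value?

Row minima: R1 → -4, R2 → -1, R3 → 0, R4 → 0; maximin = 0.
Column maxima: E → 6, W → 1; minimax = 1.
0 ≠ 1, so there is no saddle point; optimal play is mixed.
R1 is strictly dominated by R2, so Row never plays it.
R2 is strictly dominated by R4, so Row never plays it.
On the remaining 2×2 (R3, R4 vs E, W):
Let Row play R3 with probability p. Expected payoff against E: 6p + 0(1−p) = 6p; against W: 0p + 1(1−p) = −p + 1.
Setting these equal: 6p = −p + 1 ⇒ 7p = 1 ⇒ p = 1/7, and the value is (6)·(1/7) = 6/7.
For Column: with q = P(E), equating R3's and R4's payoffs gives 6q = −q + 1 ⇒ q = 1/7.

6/7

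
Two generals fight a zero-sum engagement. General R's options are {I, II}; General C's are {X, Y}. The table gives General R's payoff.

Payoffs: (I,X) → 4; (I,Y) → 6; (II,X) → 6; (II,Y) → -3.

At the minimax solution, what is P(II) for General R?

Row minima: I → 4, II → -3; maximin = 4.
Column maxima: X → 6, Y → 6; minimax = 6.
4 ≠ 6, so there is no saddle point; optimal play is mixed.
Let General R play I with probability p. Expected payoff against X: 4p + 6(1−p) = −2p + 6; against Y: 6p + (-3)(1−p) = 9p − 3.
Setting these equal: −2p + 6 = 9p − 3 ⇒ −11p = -9 ⇒ p = 9/11, and the value is (-2)·(9/11) + 6 = 48/11.
For General C: with q = P(X), equating I's and II's payoffs gives −2q + 6 = 9q − 3 ⇒ q = 9/11.

2/11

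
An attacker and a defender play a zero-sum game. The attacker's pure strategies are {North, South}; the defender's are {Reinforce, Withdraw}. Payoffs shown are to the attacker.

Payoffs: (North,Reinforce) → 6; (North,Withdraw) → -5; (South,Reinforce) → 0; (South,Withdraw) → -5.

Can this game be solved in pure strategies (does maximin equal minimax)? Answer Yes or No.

Row minima: North → -5, South → -5; maximin = -5.
Column maxima: Reinforce → 6, Withdraw → -5; minimax = -5.
maximin = minimax = -5, so a saddle point exists.

Yes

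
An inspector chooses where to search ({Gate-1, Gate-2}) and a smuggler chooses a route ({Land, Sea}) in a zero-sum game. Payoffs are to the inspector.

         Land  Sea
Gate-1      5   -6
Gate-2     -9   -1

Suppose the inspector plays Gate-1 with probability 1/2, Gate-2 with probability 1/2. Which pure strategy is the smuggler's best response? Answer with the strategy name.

If the smuggler plays Land, the inspector's expected payoff is (1/2)·5 + (1/2)·(-9) = -2.
If the smuggler plays Sea, the inspector's expected payoff is (1/2)·(-6) + (1/2)·(-1) = -7/2.
The smuggler minimizes the inspector's payoff; the smallest is -7/2, so the best response is Sea.

Sea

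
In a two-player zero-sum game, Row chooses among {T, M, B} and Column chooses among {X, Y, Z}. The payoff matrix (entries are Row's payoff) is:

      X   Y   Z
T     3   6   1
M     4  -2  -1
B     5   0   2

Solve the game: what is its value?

Row minima: T → 1, M → -2, B → 0; maximin = 1.
Column maxima: X → 5, Y → 6, Z → 2; minimax = 2.
1 ≠ 2, so there is no saddle point; optimal play is mixed.
M is strictly dominated by B, so Row never plays it.
X is strictly dominated by Z (it gives Row strictly more in every row), so Column never plays it.
On the remaining 2×2 (T, B vs Y, Z):
Let Row play T with probability p. Expected payoff against Y: 6p + 0(1−p) = 6p; against Z: 1p + 2(1−p) = −p + 2.
Setting these equal: 6p = −p + 2 ⇒ 7p = 2 ⇒ p = 2/7, and the value is (6)·(2/7) = 12/7.
For Column: with q = P(Y), equating T's and B's payoffs gives 5q + 1 = −2q + 2 ⇒ q = 1/7.

12/7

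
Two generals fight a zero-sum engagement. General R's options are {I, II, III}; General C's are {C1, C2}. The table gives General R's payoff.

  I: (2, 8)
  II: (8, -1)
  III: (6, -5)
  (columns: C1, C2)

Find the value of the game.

22/5

Row minima: I → 2, II → -1, III → -5; maximin = 2.
Column maxima: C1 → 8, C2 → 8; minimax = 8.
2 ≠ 8, so there is no saddle point; optimal play is mixed.
III is strictly dominated by II, so General R never plays it.
On the remaining 2×2 (I, II vs C1, C2):
Let General R play I with probability p. Expected payoff against C1: 2p + 8(1−p) = −6p + 8; against C2: 8p + (-1)(1−p) = 9p − 1.
Setting these equal: −6p + 8 = 9p − 1 ⇒ −15p = -9 ⇒ p = 3/5, and the value is (-6)·(3/5) + 8 = 22/5.
For General C: with q = P(C1), equating I's and II's payoffs gives −6q + 8 = 9q − 1 ⇒ q = 3/5.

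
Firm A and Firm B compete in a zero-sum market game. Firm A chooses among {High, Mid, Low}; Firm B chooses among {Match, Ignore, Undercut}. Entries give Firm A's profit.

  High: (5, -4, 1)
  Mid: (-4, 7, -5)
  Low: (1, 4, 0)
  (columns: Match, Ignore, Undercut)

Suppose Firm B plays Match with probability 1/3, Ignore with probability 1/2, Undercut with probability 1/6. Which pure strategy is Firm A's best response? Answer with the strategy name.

Expected payoff of High: (1/3)·5 + (1/2)·(-4) + (1/6)·1 = -1/6.
Expected payoff of Mid: (1/3)·(-4) + (1/2)·7 + (1/6)·(-5) = 4/3.
Expected payoff of Low: (1/3)·1 + (1/2)·4 + (1/6)·0 = 7/3.
The largest is 7/3, so Firm A's best response is Low.

Low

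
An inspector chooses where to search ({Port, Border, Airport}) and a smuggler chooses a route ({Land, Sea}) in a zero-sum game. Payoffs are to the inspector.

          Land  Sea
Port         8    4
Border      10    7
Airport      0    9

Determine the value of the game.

Row minima: Port → 4, Border → 7, Airport → 0; maximin = 7.
Column maxima: Land → 10, Sea → 9; minimax = 9.
7 ≠ 9, so there is no saddle point; optimal play is mixed.
Port is strictly dominated by Border, so the inspector never plays it.
On the remaining 2×2 (Border, Airport vs Land, Sea):
Let the inspector play Border with probability p. Expected payoff against Land: 10p + 0(1−p) = 10p; against Sea: 7p + 9(1−p) = −2p + 9.
Setting these equal: 10p = −2p + 9 ⇒ 12p = 9 ⇒ p = 3/4, and the value is (10)·(3/4) = 15/2.
For the smuggler: with q = P(Land), equating Border's and Airport's payoffs gives 3q + 7 = −9q + 9 ⇒ q = 1/6.

15/2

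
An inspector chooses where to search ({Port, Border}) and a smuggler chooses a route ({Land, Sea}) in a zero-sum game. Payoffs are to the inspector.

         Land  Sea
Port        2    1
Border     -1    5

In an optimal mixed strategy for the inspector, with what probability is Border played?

Row minima: Port → 1, Border → -1; maximin = 1.
Column maxima: Land → 2, Sea → 5; minimax = 2.
1 ≠ 2, so there is no saddle point; optimal play is mixed.
Let the inspector play Port with probability p. Expected payoff against Land: 2p + (-1)(1−p) = 3p − 1; against Sea: 1p + 5(1−p) = −4p + 5.
Setting these equal: 3p − 1 = −4p + 5 ⇒ 7p = 6 ⇒ p = 6/7, and the value is (3)·(6/7) − 1 = 11/7.
For the smuggler: with q = P(Land), equating Port's and Border's payoffs gives q + 1 = −6q + 5 ⇒ q = 4/7.

1/7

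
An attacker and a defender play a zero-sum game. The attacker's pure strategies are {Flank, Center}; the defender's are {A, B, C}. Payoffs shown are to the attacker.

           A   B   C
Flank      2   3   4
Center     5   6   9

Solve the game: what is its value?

Row minima: Flank → 2, Center → 5; maximin = 5.
Column maxima: A → 5, B → 6, C → 9; minimax = 5.
Since maximin = minimax = 5, there is a saddle point and the value is 5.

5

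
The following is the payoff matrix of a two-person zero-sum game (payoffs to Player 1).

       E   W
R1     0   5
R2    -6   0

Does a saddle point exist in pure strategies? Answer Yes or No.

Yes

Row minima: R1 → 0, R2 → -6; maximin = 0.
Column maxima: E → 0, W → 5; minimax = 0.
maximin = minimax = 0, so a saddle point exists.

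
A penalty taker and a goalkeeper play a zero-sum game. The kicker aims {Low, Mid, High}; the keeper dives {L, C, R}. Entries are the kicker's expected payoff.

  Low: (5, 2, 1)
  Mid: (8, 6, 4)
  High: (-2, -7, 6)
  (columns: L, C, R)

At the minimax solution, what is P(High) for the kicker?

Row minima: Low → 1, Mid → 4, High → -7; maximin = 4.
Column maxima: L → 8, C → 6, R → 6; minimax = 6.
4 ≠ 6, so there is no saddle point; optimal play is mixed.
Low is strictly dominated by Mid, so the kicker never plays it.
L is strictly dominated by C (it gives the kicker strictly more in every row), so the keeper never plays it.
On the remaining 2×2 (Mid, High vs C, R):
Let the kicker play Mid with probability p. Expected payoff against C: 6p + (-7)(1−p) = 13p − 7; against R: 4p + 6(1−p) = −2p + 6.
Setting these equal: 13p − 7 = −2p + 6 ⇒ 15p = 13 ⇒ p = 13/15, and the value is (13)·(13/15) − 7 = 64/15.
For the keeper: with q = P(C), equating Mid's and High's payoffs gives 2q + 4 = −13q + 6 ⇒ q = 2/15.

2/15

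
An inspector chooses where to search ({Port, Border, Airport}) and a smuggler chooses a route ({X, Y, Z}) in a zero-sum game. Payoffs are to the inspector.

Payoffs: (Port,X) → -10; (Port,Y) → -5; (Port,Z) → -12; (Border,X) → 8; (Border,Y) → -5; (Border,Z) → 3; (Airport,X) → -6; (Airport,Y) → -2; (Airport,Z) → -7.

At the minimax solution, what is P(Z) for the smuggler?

3/13

Row minima: Port → -12, Border → -5, Airport → -7; maximin = -5.
Column maxima: X → 8, Y → -2, Z → 3; minimax = -2.
-5 ≠ -2, so there is no saddle point; optimal play is mixed.
Port is strictly dominated by Airport, so the inspector never plays it.
X is strictly dominated by Z (it gives the inspector strictly more in every row), so the smuggler never plays it.
On the remaining 2×2 (Border, Airport vs Y, Z):
Let the inspector play Border with probability p. Expected payoff against Y: (-5)p + (-2)(1−p) = −3p − 2; against Z: 3p + (-7)(1−p) = 10p − 7.
Setting these equal: −3p − 2 = 10p − 7 ⇒ −13p = -5 ⇒ p = 5/13, and the value is (-3)·(5/13) − 2 = -41/13.
For the smuggler: with q = P(Y), equating Border's and Airport's payoffs gives −8q + 3 = 5q − 7 ⇒ q = 10/13.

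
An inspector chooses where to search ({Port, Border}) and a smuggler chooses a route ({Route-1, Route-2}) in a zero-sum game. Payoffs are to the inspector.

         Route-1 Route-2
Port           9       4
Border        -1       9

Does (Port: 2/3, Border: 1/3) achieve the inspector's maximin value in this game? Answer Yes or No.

Against Route-1 this mix gives (2/3)·9 + (1/3)·(-1) = 17/3.
Against Route-2 this mix gives (2/3)·4 + (1/3)·9 = 17/3.
All of the smuggler's active replies (Route-1, Route-2) yield 17/3, and no column does worse for the inspector. The mix makes the smuggler indifferent and guarantees 17/3, so it is optimal.

Yes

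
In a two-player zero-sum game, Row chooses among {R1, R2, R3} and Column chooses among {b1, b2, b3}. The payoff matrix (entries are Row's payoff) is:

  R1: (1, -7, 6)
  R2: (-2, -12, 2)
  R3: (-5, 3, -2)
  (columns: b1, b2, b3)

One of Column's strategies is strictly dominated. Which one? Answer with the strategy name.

b1 holds Row's payoff strictly below b3 in every row: 1 < 6, -2 < 2, -5 < -2.
So b3 is strictly dominated for Column.

b3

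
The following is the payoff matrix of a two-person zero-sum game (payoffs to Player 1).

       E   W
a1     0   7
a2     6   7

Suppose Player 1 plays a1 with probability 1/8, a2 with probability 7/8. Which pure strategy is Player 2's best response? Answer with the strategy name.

If Player 2 plays E, Player 1's expected payoff is (1/8)·0 + (7/8)·6 = 21/4.
If Player 2 plays W, Player 1's expected payoff is (1/8)·7 + (7/8)·7 = 7.
Player 2 minimizes Player 1's payoff; the smallest is 21/4, so the best response is E.

E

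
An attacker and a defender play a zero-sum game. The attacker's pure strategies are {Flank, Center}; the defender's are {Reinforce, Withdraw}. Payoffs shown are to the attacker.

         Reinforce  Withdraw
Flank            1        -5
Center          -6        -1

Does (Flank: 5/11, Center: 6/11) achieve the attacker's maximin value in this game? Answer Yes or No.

Yes

Against Reinforce this mix gives (5/11)·1 + (6/11)·(-6) = -31/11.
Against Withdraw this mix gives (5/11)·(-5) + (6/11)·(-1) = -31/11.
All of the defender's active replies (Reinforce, Withdraw) yield -31/11, and no column does worse for the attacker. The mix makes the defender indifferent and guarantees -31/11, so it is optimal.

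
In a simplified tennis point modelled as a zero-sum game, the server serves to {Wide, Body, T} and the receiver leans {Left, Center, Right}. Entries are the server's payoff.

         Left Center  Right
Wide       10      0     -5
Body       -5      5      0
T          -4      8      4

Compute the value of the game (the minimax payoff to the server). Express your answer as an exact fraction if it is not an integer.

Row minima: Wide → -5, Body → -5, T → -4; maximin = -4.
Column maxima: Left → 10, Center → 8, Right → 4; minimax = 4.
-4 ≠ 4, so there is no saddle point; optimal play is mixed.
Body is strictly dominated by T, so the server never plays it.
Center is strictly dominated by Right (it gives the server strictly more in every row), so the receiver never plays it.
On the remaining 2×2 (Wide, T vs Left, Right):
Let the server play Wide with probability p. Expected payoff against Left: 10p + (-4)(1−p) = 14p − 4; against Right: (-5)p + 4(1−p) = −9p + 4.
Setting these equal: 14p − 4 = −9p + 4 ⇒ 23p = 8 ⇒ p = 8/23, and the value is (14)·(8/23) − 4 = 20/23.
For the receiver: with q = P(Left), equating Wide's and T's payoffs gives 15q − 5 = −8q + 4 ⇒ q = 9/23.

20/23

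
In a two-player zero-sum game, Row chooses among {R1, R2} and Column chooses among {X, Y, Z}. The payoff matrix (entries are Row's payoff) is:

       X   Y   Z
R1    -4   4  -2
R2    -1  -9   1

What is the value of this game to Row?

Row minima: R1 → -4, R2 → -9; maximin = -4.
Column maxima: X → -1, Y → 4, Z → 1; minimax = -1.
-4 ≠ -1, so there is no saddle point; optimal play is mixed.
Z is strictly dominated by X (it gives Row strictly more in every row), so Column never plays it.
On the remaining 2×2 (R1, R2 vs X, Y):
Let Row play R1 with probability p. Expected payoff against X: (-4)p + (-1)(1−p) = −3p − 1; against Y: 4p + (-9)(1−p) = 13p − 9.
Setting these equal: −3p − 1 = 13p − 9 ⇒ −16p = -8 ⇒ p = 1/2, and the value is (-3)·(1/2) − 1 = -5/2.
For Column: with q = P(X), equating R1's and R2's payoffs gives −8q + 4 = 8q − 9 ⇒ q = 13/16.

-5/2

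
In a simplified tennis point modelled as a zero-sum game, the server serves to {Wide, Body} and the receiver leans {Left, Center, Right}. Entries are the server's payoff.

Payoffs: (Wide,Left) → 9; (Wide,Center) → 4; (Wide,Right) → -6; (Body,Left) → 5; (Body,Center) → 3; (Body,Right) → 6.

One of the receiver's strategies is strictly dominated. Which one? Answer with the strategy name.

Center holds the server's payoff strictly below Left in every row: 4 < 9, 3 < 5.
So Left is strictly dominated for the receiver.

Left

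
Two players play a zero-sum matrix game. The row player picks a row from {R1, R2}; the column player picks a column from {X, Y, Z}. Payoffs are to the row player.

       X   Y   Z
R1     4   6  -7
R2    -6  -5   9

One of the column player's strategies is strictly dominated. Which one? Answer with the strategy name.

Y

X holds the row player's payoff strictly below Y in every row: 4 < 6, -6 < -5.
So Y is strictly dominated for the column player.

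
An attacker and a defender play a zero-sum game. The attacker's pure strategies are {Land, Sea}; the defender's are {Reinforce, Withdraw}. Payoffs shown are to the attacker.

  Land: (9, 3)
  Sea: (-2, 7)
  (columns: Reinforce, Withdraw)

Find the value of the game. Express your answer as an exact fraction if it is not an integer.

23/5

Row minima: Land → 3, Sea → -2; maximin = 3.
Column maxima: Reinforce → 9, Withdraw → 7; minimax = 7.
3 ≠ 7, so there is no saddle point; optimal play is mixed.
Let the attacker play Land with probability p. Expected payoff against Reinforce: 9p + (-2)(1−p) = 11p − 2; against Withdraw: 3p + 7(1−p) = −4p + 7.
Setting these equal: 11p − 2 = −4p + 7 ⇒ 15p = 9 ⇒ p = 3/5, and the value is (11)·(3/5) − 2 = 23/5.
For the defender: with q = P(Reinforce), equating Land's and Sea's payoffs gives 6q + 3 = −9q + 7 ⇒ q = 4/15.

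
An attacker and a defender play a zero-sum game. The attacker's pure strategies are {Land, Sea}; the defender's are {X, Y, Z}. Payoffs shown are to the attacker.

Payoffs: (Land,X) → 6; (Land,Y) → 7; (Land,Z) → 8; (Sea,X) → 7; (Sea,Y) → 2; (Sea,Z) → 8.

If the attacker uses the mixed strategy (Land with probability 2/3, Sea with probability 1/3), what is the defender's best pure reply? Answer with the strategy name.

Y

If the defender plays X, the attacker's expected payoff is (2/3)·6 + (1/3)·7 = 19/3.
If the defender plays Y, the attacker's expected payoff is (2/3)·7 + (1/3)·2 = 16/3.
If the defender plays Z, the attacker's expected payoff is (2/3)·8 + (1/3)·8 = 8.
The defender minimizes the attacker's payoff; the smallest is 16/3, so the best response is Y.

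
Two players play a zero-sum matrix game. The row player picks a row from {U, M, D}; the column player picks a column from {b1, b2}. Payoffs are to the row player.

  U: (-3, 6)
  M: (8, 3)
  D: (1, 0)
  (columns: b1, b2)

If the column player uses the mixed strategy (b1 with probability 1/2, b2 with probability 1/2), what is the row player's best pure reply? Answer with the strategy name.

Expected payoff of U: (1/2)·(-3) + (1/2)·6 = 3/2.
Expected payoff of M: (1/2)·8 + (1/2)·3 = 11/2.
Expected payoff of D: (1/2)·1 + (1/2)·0 = 1/2.
The largest is 11/2, so the row player's best response is M.

M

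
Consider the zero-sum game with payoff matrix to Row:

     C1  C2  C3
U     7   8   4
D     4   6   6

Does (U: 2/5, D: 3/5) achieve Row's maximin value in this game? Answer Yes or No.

Yes

Against C1 this mix gives (2/5)·7 + (3/5)·4 = 26/5.
Against C2 this mix gives (2/5)·8 + (3/5)·6 = 34/5.
Against C3 this mix gives (2/5)·4 + (3/5)·6 = 26/5.
All of Column's active replies (C1, C3) yield 26/5, and no column does worse for Row. The mix makes Column indifferent and guarantees 26/5, so it is optimal.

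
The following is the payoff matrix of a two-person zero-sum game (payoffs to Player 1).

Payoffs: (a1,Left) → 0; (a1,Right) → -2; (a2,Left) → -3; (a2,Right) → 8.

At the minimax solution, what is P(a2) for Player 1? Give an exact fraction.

Row minima: a1 → -2, a2 → -3; maximin = -2.
Column maxima: Left → 0, Right → 8; minimax = 0.
-2 ≠ 0, so there is no saddle point; optimal play is mixed.
Let Player 1 play a1 with probability p. Expected payoff against Left: 0p + (-3)(1−p) = 3p − 3; against Right: (-2)p + 8(1−p) = −10p + 8.
Setting these equal: 3p − 3 = −10p + 8 ⇒ 13p = 11 ⇒ p = 11/13, and the value is (3)·(11/13) − 3 = -6/13.
For Player 2: with q = P(Left), equating a1's and a2's payoffs gives 2q − 2 = −11q + 8 ⇒ q = 10/13.

2/13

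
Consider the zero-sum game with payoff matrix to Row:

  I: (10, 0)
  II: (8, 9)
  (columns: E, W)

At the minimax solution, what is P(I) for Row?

1/11

Row minima: I → 0, II → 8; maximin = 8.
Column maxima: E → 10, W → 9; minimax = 9.
8 ≠ 9, so there is no saddle point; optimal play is mixed.
Let Row play I with probability p. Expected payoff against E: 10p + 8(1−p) = 2p + 8; against W: 0p + 9(1−p) = −9p + 9.
Setting these equal: 2p + 8 = −9p + 9 ⇒ 11p = 1 ⇒ p = 1/11, and the value is (2)·(1/11) + 8 = 90/11.
For Column: with q = P(E), equating I's and II's payoffs gives 10q = −q + 9 ⇒ q = 9/11.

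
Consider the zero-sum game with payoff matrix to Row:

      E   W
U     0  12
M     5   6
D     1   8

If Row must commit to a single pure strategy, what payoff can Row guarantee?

5

Row minima: U → 0, M → 5, D → 1.
The best of these is 5.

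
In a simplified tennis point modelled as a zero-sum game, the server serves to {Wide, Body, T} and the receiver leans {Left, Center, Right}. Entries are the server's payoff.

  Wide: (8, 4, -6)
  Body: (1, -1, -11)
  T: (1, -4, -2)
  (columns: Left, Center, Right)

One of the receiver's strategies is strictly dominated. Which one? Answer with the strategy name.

Left

Center holds the server's payoff strictly below Left in every row: 4 < 8, -1 < 1, -4 < 1.
So Left is strictly dominated for the receiver.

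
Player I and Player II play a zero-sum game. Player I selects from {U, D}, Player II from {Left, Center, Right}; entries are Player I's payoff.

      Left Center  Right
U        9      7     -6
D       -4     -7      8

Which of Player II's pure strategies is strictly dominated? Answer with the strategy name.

Center holds Player I's payoff strictly below Left in every row: 7 < 9, -7 < -4.
So Left is strictly dominated for Player II.

Left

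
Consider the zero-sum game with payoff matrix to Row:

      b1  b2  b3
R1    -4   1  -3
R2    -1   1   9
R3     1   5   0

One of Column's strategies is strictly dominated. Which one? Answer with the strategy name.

b1 holds Row's payoff strictly below b2 in every row: -4 < 1, -1 < 1, 1 < 5.
So b2 is strictly dominated for Column.

b2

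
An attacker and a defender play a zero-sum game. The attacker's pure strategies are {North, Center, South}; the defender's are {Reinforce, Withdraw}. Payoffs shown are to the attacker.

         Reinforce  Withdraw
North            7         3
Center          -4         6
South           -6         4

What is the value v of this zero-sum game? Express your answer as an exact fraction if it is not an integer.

27/7

Row minima: North → 3, Center → -4, South → -6; maximin = 3.
Column maxima: Reinforce → 7, Withdraw → 6; minimax = 6.
3 ≠ 6, so there is no saddle point; optimal play is mixed.
South is strictly dominated by Center, so the attacker never plays it.
On the remaining 2×2 (North, Center vs Reinforce, Withdraw):
Let the attacker play North with probability p. Expected payoff against Reinforce: 7p + (-4)(1−p) = 11p − 4; against Withdraw: 3p + 6(1−p) = −3p + 6.
Setting these equal: 11p − 4 = −3p + 6 ⇒ 14p = 10 ⇒ p = 5/7, and the value is (11)·(5/7) − 4 = 27/7.
For the defender: with q = P(Reinforce), equating North's and Center's payoffs gives 4q + 3 = −10q + 6 ⇒ q = 3/14.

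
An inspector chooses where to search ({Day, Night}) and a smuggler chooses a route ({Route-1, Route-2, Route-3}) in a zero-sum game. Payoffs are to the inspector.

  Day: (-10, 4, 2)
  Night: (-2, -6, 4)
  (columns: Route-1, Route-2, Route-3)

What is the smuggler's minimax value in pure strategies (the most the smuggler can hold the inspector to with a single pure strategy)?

Column maxima: Route-1 → -2, Route-2 → 4, Route-3 → 4.
The smallest of these is -2.

-2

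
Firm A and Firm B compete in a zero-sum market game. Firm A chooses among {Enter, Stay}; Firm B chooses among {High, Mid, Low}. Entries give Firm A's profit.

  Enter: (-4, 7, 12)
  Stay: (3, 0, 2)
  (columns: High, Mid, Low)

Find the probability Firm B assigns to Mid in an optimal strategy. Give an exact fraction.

Row minima: Enter → -4, Stay → 0; maximin = 0.
Column maxima: High → 3, Mid → 7, Low → 12; minimax = 3.
0 ≠ 3, so there is no saddle point; optimal play is mixed.
Low is strictly dominated by Mid (it gives Firm A strictly more in every row), so Firm B never plays it.
On the remaining 2×2 (Enter, Stay vs High, Mid):
Let Firm A play Enter with probability p. Expected payoff against High: (-4)p + 3(1−p) = −7p + 3; against Mid: 7p + 0(1−p) = 7p.
Setting these equal: −7p + 3 = 7p ⇒ −14p = -3 ⇒ p = 3/14, and the value is (-7)·(3/14) + 3 = 3/2.
For Firm B: with q = P(High), equating Enter's and Stay's payoffs gives −11q + 7 = 3q ⇒ q = 1/2.

1/2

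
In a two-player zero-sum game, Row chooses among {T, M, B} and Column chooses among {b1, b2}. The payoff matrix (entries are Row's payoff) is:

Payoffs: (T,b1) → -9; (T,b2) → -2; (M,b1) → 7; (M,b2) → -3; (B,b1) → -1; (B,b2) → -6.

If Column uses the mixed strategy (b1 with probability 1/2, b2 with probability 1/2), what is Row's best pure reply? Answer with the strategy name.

M

Expected payoff of T: (1/2)·(-9) + (1/2)·(-2) = -11/2.
Expected payoff of M: (1/2)·7 + (1/2)·(-3) = 2.
Expected payoff of B: (1/2)·(-1) + (1/2)·(-6) = -7/2.
The largest is 2, so Row's best response is M.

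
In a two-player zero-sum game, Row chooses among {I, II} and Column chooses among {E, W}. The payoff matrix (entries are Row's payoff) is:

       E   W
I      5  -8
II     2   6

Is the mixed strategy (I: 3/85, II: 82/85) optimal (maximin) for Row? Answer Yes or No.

Against E this mix gives (3/85)·5 + (82/85)·2 = 179/85.
Against W this mix gives (3/85)·(-8) + (82/85)·6 = 468/85.
Column will play E, holding Row to 179/85. Shifting weight toward the row that does better against E would raise this floor (the equalizing mix achieves 46/17 against both E and W), so the proposed strategy is not optimal.

No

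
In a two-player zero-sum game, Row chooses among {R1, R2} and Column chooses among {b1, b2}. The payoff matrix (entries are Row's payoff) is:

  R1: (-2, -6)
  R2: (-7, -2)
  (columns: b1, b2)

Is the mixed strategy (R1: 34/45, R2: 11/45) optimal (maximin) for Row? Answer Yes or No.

No

Against b1 this mix gives (34/45)·(-2) + (11/45)·(-7) = -29/9.
Against b2 this mix gives (34/45)·(-6) + (11/45)·(-2) = -226/45.
Column will play b2, holding Row to -226/45. Shifting weight toward the row that does better against b2 would raise this floor (the equalizing mix achieves -38/9 against both b2 and b1), so the proposed strategy is not optimal.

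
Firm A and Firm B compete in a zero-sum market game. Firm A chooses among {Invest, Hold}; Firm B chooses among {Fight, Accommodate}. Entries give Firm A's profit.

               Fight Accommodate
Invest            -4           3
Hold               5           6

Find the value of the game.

Row minima: Invest → -4, Hold → 5; maximin = 5.
Column maxima: Fight → 5, Accommodate → 6; minimax = 5.
Since maximin = minimax = 5, there is a saddle point and the value is 5.

5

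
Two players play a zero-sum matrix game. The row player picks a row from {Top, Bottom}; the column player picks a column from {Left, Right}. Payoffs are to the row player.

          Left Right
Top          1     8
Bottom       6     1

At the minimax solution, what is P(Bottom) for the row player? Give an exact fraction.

7/12

Row minima: Top → 1, Bottom → 1; maximin = 1.
Column maxima: Left → 6, Right → 8; minimax = 6.
1 ≠ 6, so there is no saddle point; optimal play is mixed.
Let the row player play Top with probability p. Expected payoff against Left: 1p + 6(1−p) = −5p + 6; against Right: 8p + 1(1−p) = 7p + 1.
Setting these equal: −5p + 6 = 7p + 1 ⇒ −12p = -5 ⇒ p = 5/12, and the value is (-5)·(5/12) + 6 = 47/12.
For the column player: with q = P(Left), equating Top's and Bottom's payoffs gives −7q + 8 = 5q + 1 ⇒ q = 7/12.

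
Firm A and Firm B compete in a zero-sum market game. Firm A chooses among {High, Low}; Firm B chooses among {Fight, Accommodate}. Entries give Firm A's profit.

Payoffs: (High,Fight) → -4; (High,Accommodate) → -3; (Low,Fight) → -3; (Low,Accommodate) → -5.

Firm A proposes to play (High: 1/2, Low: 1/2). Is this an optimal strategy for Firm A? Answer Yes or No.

Against Fight this mix gives (1/2)·(-4) + (1/2)·(-3) = -7/2.
Against Accommodate this mix gives (1/2)·(-3) + (1/2)·(-5) = -4.
Firm B will play Accommodate, holding Firm A to -4. Shifting weight toward the row that does better against Accommodate would raise this floor (the equalizing mix achieves -11/3 against both Accommodate and Fight), so the proposed strategy is not optimal.

No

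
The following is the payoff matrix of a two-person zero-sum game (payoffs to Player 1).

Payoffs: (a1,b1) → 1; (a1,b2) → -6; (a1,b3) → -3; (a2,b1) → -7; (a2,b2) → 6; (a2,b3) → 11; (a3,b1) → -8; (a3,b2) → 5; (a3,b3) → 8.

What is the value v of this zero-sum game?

Row minima: a1 → -6, a2 → -7, a3 → -8; maximin = -6.
Column maxima: b1 → 1, b2 → 6, b3 → 11; minimax = 1.
-6 ≠ 1, so there is no saddle point; optimal play is mixed.
a3 is strictly dominated by a2, so Player 1 never plays it.
b3 is strictly dominated by b2 (it gives Player 1 strictly more in every row), so Player 2 never plays it.
On the remaining 2×2 (a1, a2 vs b1, b2):
Let Player 1 play a1 with probability p. Expected payoff against b1: 1p + (-7)(1−p) = 8p − 7; against b2: (-6)p + 6(1−p) = −12p + 6.
Setting these equal: 8p − 7 = −12p + 6 ⇒ 20p = 13 ⇒ p = 13/20, and the value is (8)·(13/20) − 7 = -9/5.
For Player 2: with q = P(b1), equating a1's and a2's payoffs gives 7q − 6 = −13q + 6 ⇒ q = 3/5.

-9/5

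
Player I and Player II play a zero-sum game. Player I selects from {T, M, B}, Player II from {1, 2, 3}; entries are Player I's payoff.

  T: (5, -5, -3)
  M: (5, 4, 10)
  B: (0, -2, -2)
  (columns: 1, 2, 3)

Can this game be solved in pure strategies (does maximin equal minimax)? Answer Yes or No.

Yes

Row minima: T → -5, M → 4, B → -2; maximin = 4.
Column maxima: 1 → 5, 2 → 4, 3 → 10; minimax = 4.
maximin = minimax = 4, so a saddle point exists.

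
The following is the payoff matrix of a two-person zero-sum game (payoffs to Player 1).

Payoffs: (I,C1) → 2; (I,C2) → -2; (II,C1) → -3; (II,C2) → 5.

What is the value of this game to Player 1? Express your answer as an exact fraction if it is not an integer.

Row minima: I → -2, II → -3; maximin = -2.
Column maxima: C1 → 2, C2 → 5; minimax = 2.
-2 ≠ 2, so there is no saddle point; optimal play is mixed.
Let Player 1 play I with probability p. Expected payoff against C1: 2p + (-3)(1−p) = 5p − 3; against C2: (-2)p + 5(1−p) = −7p + 5.
Setting these equal: 5p − 3 = −7p + 5 ⇒ 12p = 8 ⇒ p = 2/3, and the value is (5)·(2/3) − 3 = 1/3.
For Player 2: with q = P(C1), equating I's and II's payoffs gives 4q − 2 = −8q + 5 ⇒ q = 7/12.

1/3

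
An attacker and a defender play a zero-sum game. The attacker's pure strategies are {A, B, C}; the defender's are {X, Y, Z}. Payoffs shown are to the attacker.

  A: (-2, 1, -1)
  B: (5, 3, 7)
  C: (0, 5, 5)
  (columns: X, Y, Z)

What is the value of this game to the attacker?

25/7

Row minima: A → -2, B → 3, C → 0; maximin = 3.
Column maxima: X → 5, Y → 5, Z → 7; minimax = 5.
3 ≠ 5, so there is no saddle point; optimal play is mixed.
A is strictly dominated by B, so the attacker never plays it.
Z is strictly dominated by X (it gives the attacker strictly more in every row), so the defender never plays it.
On the remaining 2×2 (B, C vs X, Y):
Let the attacker play B with probability p. Expected payoff against X: 5p + 0(1−p) = 5p; against Y: 3p + 5(1−p) = −2p + 5.
Setting these equal: 5p = −2p + 5 ⇒ 7p = 5 ⇒ p = 5/7, and the value is (5)·(5/7) = 25/7.
For the defender: with q = P(X), equating B's and C's payoffs gives 2q + 3 = −5q + 5 ⇒ q = 2/7.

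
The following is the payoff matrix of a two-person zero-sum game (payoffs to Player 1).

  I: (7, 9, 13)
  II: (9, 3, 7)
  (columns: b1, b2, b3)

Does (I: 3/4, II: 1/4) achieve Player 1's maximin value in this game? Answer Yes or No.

Against b1 this mix gives (3/4)·7 + (1/4)·9 = 15/2.
Against b2 this mix gives (3/4)·9 + (1/4)·3 = 15/2.
Against b3 this mix gives (3/4)·13 + (1/4)·7 = 23/2.
All of Player 2's active replies (b1, b2) yield 15/2, and no column does worse for Player 1. The mix makes Player 2 indifferent and guarantees 15/2, so it is optimal.

Yes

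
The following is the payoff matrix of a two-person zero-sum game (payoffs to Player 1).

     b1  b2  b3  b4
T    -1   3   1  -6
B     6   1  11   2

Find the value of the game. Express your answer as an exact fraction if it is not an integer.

6/5

Row minima: T → -6, B → 1; maximin = 1.
Column maxima: b1 → 6, b2 → 3, b3 → 11, b4 → 2; minimax = 2.
1 ≠ 2, so there is no saddle point; optimal play is mixed.
b1 is strictly dominated by b4 (it gives Player 1 strictly more in every row), so Player 2 never plays it.
b3 is strictly dominated by b4 (it gives Player 1 strictly more in every row), so Player 2 never plays it.
On the remaining 2×2 (T, B vs b2, b4):
Let Player 1 play T with probability p. Expected payoff against b2: 3p + 1(1−p) = 2p + 1; against b4: (-6)p + 2(1−p) = −8p + 2.
Setting these equal: 2p + 1 = −8p + 2 ⇒ 10p = 1 ⇒ p = 1/10, and the value is (2)·(1/10) + 1 = 6/5.
For Player 2: with q = P(b2), equating T's and B's payoffs gives 9q − 6 = −q + 2 ⇒ q = 4/5.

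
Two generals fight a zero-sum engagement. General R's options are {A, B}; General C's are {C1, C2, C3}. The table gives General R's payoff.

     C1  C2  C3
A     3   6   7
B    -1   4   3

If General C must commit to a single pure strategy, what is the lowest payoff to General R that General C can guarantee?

Column maxima: C1 → 3, C2 → 6, C3 → 7.
The smallest of these is 3.

3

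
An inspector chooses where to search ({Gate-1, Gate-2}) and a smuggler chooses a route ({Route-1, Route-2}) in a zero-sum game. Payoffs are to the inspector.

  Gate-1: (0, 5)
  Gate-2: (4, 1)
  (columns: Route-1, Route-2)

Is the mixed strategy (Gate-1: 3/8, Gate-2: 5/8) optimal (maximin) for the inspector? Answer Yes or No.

Against Route-1 this mix gives (3/8)·0 + (5/8)·4 = 5/2.
Against Route-2 this mix gives (3/8)·5 + (5/8)·1 = 5/2.
All of the smuggler's active replies (Route-1, Route-2) yield 5/2, and no column does worse for the inspector. The mix makes the smuggler indifferent and guarantees 5/2, so it is optimal.

Yes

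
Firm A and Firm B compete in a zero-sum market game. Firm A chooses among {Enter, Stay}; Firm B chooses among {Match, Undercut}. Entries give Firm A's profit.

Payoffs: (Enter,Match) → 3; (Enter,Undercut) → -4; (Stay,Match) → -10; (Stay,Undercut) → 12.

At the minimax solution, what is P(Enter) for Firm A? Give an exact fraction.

22/29

Row minima: Enter → -4, Stay → -10; maximin = -4.
Column maxima: Match → 3, Undercut → 12; minimax = 3.
-4 ≠ 3, so there is no saddle point; optimal play is mixed.
Let Firm A play Enter with probability p. Expected payoff against Match: 3p + (-10)(1−p) = 13p − 10; against Undercut: (-4)p + 12(1−p) = −16p + 12.
Setting these equal: 13p − 10 = −16p + 12 ⇒ 29p = 22 ⇒ p = 22/29, and the value is (13)·(22/29) − 10 = -4/29.
For Firm B: with q = P(Match), equating Enter's and Stay's payoffs gives 7q − 4 = −22q + 12 ⇒ q = 16/29.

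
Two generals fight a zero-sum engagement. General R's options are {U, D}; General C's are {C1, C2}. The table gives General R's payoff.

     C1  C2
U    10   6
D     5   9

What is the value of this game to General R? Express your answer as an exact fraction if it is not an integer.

15/2

Row minima: U → 6, D → 5; maximin = 6.
Column maxima: C1 → 10, C2 → 9; minimax = 9.
6 ≠ 9, so there is no saddle point; optimal play is mixed.
Let General R play U with probability p. Expected payoff against C1: 10p + 5(1−p) = 5p + 5; against C2: 6p + 9(1−p) = −3p + 9.
Setting these equal: 5p + 5 = −3p + 9 ⇒ 8p = 4 ⇒ p = 1/2, and the value is (5)·(1/2) + 5 = 15/2.
For General C: with q = P(C1), equating U's and D's payoffs gives 4q + 6 = −4q + 9 ⇒ q = 3/8.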